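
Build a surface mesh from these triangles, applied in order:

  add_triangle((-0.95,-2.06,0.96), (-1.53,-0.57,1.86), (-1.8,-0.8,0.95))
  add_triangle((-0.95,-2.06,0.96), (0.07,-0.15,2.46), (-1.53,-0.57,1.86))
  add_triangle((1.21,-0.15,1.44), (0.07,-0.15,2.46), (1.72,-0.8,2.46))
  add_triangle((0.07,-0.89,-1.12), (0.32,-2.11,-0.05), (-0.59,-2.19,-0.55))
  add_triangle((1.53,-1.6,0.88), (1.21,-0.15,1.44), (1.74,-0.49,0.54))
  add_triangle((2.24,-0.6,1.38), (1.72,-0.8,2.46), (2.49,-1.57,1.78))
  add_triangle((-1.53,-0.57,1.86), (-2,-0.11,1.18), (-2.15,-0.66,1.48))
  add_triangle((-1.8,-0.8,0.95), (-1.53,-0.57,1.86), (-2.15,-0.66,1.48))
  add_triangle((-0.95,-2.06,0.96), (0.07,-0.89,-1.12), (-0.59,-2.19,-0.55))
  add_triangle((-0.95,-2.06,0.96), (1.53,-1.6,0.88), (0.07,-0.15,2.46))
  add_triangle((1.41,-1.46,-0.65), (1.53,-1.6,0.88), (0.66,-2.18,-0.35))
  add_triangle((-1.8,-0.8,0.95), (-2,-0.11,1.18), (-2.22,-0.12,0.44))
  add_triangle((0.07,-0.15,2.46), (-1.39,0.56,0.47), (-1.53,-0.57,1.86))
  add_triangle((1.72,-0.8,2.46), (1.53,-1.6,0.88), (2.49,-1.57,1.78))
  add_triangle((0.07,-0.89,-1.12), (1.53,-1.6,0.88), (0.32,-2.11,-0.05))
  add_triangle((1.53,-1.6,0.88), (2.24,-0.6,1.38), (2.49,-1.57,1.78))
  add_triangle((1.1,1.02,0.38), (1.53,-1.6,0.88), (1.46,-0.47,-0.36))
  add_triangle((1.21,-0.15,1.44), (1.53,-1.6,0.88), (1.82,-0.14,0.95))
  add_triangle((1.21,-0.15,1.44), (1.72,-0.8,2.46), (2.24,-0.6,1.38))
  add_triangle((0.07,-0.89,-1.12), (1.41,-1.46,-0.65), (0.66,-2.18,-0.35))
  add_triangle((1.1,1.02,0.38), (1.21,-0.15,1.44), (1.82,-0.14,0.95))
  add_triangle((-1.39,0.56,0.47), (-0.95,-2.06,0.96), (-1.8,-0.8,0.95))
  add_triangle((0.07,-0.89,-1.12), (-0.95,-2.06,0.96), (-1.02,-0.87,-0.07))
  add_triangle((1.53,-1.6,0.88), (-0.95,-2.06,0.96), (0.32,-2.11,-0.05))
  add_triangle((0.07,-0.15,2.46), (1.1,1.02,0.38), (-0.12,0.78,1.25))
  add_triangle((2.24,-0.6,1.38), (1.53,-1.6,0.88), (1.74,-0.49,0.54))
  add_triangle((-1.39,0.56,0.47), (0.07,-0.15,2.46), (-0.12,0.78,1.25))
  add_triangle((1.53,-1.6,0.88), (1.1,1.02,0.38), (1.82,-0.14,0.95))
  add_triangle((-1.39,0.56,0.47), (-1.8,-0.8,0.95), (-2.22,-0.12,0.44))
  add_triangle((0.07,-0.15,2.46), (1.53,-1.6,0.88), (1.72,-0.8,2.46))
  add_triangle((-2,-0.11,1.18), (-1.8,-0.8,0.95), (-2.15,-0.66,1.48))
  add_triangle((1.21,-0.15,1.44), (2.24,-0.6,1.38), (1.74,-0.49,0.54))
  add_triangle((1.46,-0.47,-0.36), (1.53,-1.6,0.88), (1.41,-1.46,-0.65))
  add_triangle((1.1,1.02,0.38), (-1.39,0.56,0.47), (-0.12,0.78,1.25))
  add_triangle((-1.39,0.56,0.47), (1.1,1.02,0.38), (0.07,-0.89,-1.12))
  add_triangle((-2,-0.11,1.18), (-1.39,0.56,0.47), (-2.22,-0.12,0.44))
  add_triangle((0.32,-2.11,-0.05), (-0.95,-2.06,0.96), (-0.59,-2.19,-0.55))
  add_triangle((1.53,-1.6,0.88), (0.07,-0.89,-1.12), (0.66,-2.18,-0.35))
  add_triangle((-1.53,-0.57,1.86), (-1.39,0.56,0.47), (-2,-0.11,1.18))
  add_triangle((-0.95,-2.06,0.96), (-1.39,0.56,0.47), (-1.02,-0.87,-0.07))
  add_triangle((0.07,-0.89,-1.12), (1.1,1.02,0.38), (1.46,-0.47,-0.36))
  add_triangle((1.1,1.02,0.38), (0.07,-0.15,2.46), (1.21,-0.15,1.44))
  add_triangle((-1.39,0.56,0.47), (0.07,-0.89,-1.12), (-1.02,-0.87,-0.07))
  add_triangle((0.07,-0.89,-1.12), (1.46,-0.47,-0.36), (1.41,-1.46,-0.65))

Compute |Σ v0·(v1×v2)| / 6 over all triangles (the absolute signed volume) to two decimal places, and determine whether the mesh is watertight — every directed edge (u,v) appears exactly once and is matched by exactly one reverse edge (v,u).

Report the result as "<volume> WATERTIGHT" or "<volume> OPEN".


14.55 WATERTIGHT

Per-triangle v0·(v1×v2)/6:
  t1: +0.5323
  t2: +1.1160
  t3: +0.2695
  t4: +0.3450
  t5: -0.3833
  t6: +0.4409
  t7: +0.1386
  t8: +0.0819
  t9: -0.0378
  t10: +1.8546
  t11: +0.5577
  t12: +0.2033
  t13: +0.6448
  t14: +0.2992
  t15: +0.4765
  t16: +0.1304
  t17: +0.5959
  t18: +0.3621
  t19: +0.1790
  t20: +0.3738
  t21: +0.2675
  t22: -0.0325
  t23: +0.4045
  t24: +0.8642
  t25: +0.4489
  t26: +0.2358
  t27: +0.4551
  t28: +0.0600
  t29: -0.1900
  t30: +0.6450
  t31: +0.0696
  t32: +0.0284
  t33: +0.3893
  t34: +0.2825
  t35: +0.2215
  t36: +0.1843
  t37: +0.5483
  t38: -0.2888
  t39: +0.1464
  t40: +0.4243
  t41: +0.2313
  t42: +0.5278
  t43: +0.2425
  t44: +0.2062
Σ = +14.5523 → |volume| = 14.55

Directed edges: 132 total, each appears once with its reverse present → watertight.


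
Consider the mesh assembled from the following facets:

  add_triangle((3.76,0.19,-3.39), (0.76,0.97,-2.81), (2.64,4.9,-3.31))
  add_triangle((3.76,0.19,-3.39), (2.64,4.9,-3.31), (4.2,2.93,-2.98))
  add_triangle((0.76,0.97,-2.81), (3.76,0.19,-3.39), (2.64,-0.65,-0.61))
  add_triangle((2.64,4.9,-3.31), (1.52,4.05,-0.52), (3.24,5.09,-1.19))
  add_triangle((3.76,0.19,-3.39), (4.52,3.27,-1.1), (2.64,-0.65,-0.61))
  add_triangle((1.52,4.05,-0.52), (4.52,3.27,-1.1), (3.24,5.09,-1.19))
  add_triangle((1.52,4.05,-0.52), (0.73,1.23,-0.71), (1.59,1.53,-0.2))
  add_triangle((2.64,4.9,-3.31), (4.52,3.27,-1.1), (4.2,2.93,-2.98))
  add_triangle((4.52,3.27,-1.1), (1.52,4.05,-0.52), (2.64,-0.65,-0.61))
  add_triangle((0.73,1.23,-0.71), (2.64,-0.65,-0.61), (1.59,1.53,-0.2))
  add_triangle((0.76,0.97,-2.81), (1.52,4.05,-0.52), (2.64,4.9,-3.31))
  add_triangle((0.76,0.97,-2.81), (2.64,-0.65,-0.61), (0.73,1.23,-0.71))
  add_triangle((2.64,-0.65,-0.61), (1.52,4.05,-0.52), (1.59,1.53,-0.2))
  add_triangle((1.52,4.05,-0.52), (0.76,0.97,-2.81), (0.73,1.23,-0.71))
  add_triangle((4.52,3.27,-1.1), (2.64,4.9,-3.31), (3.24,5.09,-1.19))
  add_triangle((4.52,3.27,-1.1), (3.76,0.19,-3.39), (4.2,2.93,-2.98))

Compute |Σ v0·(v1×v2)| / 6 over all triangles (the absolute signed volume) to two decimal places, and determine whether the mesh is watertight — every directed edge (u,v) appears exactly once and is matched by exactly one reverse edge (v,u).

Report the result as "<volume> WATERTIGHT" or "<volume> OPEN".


28.46 WATERTIGHT

Per-triangle v0·(v1×v2)/6:
  t1: +5.8041
  t2: +3.9932
  t3: +0.0097
  t4: +2.1161
  t5: +4.8348
  t6: +0.5819
  t7: -0.3779
  t8: +4.6282
  t9: -0.2173
  t10: -0.5615
  t11: +0.7354
  t12: -1.3585
  t13: +0.4685
  t14: -0.3389
  t15: +4.6138
  t16: +3.5296
Σ = +28.4613 → |volume| = 28.46

Directed edges: 48 total, each appears once with its reverse present → watertight.


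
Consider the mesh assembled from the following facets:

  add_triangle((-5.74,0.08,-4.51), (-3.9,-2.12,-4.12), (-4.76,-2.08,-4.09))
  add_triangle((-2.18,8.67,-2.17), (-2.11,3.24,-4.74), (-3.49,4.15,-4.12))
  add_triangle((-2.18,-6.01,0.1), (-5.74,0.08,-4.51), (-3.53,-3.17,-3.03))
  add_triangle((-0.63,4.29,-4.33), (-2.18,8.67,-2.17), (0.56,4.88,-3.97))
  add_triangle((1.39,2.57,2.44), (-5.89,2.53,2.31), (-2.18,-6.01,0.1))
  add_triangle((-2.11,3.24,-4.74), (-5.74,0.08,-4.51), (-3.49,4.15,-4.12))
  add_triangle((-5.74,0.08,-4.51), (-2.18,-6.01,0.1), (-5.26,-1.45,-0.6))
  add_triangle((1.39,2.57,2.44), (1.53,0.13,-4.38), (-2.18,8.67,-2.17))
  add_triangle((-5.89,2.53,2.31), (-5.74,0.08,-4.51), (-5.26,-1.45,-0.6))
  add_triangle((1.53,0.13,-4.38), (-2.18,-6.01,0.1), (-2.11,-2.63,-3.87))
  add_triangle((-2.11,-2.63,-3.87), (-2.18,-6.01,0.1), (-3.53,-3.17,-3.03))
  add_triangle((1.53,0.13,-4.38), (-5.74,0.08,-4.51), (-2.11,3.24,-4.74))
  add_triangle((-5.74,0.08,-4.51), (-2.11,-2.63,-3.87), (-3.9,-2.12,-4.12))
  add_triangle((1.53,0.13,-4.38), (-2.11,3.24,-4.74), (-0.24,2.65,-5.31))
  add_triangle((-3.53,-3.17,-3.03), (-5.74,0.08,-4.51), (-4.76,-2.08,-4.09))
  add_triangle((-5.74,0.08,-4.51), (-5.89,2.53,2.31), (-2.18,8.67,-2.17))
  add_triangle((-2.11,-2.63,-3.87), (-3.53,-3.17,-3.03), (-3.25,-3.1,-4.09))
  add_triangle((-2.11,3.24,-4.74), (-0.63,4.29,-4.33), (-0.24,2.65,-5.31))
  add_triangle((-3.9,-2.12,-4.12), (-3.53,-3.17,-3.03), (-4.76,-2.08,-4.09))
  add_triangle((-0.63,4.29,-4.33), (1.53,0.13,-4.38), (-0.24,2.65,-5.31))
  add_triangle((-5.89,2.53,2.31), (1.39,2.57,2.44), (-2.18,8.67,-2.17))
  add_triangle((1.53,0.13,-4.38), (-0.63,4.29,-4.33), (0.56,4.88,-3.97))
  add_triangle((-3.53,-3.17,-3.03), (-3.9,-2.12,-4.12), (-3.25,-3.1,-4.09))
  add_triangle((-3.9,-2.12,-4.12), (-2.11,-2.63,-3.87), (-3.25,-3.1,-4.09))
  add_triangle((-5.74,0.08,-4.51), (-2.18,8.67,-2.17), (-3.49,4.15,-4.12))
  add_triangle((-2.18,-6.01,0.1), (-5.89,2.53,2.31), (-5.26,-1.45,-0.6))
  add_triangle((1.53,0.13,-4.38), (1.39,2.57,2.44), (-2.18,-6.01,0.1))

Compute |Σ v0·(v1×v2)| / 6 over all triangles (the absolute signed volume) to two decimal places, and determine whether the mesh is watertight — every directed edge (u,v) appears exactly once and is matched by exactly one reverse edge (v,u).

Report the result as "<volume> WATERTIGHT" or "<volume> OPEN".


Per-triangle v0·(v1×v2)/6:
  t1: +1.4397
  t2: +8.1227
  t3: +7.0649
  t4: +6.6265
  t5: +18.0086
  t6: +7.8612
  t7: +17.7732
  t8: +19.7538
  t9: +18.3839
  t10: +10.8825
  t11: +5.7612
  t12: +16.6992
  t13: +1.9156
  t14: +2.1120
  t15: +0.5514
  t16: +58.4136
  t17: +0.3427
  t18: +3.2360
  t19: +0.9938
  t20: +2.4657
  t21: +32.0673
  t22: +4.9366
  t23: +1.1399
  t24: +0.7892
  t25: +9.5946
  t26: +15.4094
  t27: +5.6951
Σ = +278.0403 → |volume| = 278.04

Directed edges: 81 total; 9 unmatched, e.g. (-2.18,8.67,-2.17)→(-2.11,3.24,-4.74) → open.

278.04 OPEN


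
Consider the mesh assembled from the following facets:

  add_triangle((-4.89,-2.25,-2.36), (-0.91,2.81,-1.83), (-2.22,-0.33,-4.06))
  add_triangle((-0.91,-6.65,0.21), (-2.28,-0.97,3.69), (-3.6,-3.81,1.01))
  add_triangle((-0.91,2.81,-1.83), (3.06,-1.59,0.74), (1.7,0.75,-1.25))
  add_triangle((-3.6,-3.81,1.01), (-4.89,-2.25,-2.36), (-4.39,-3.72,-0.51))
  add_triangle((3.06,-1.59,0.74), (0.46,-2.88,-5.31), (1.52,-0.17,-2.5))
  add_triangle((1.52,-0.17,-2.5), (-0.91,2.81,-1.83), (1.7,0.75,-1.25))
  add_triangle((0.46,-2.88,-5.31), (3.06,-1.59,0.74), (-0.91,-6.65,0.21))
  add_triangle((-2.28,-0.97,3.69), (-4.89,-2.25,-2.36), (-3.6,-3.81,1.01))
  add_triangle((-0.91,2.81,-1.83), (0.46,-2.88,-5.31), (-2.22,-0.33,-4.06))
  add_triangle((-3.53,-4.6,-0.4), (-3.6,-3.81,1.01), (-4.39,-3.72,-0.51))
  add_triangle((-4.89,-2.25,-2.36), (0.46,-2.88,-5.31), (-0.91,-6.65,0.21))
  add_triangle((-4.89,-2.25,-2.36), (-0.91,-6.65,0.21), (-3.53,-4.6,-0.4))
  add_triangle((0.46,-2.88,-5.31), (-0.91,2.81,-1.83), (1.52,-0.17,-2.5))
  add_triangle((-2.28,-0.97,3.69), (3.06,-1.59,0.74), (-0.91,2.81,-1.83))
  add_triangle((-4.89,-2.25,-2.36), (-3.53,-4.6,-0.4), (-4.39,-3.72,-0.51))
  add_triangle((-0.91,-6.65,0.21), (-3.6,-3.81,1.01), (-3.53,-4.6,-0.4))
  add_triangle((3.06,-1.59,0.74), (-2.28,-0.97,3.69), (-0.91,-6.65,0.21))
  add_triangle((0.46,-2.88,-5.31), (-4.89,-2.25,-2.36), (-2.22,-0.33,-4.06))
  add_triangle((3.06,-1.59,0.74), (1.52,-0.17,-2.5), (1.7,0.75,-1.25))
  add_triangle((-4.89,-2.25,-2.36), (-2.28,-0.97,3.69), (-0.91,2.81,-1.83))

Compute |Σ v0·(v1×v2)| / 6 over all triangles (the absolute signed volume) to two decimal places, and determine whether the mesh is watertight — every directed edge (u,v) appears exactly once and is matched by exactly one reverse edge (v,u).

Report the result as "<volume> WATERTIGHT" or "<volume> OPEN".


Per-triangle v0·(v1×v2)/6:
  t1: +7.0804
  t2: +10.3690
  t3: +0.6389
  t4: +0.9832
  t5: +5.5760
  t6: +1.8530
  t7: +20.2727
  t8: +8.5849
  t9: +6.8842
  t10: +1.6755
  t11: +29.7300
  t12: +5.0461
  t13: +5.5078
  t14: +3.2863
  t15: +2.0952
  t16: +4.7206
  t17: +14.9348
  t18: +10.6479
  t19: +1.8636
  t20: +12.6950
Σ = +154.4453 → |volume| = 154.45

Directed edges: 60 total, each appears once with its reverse present → watertight.

154.45 WATERTIGHT


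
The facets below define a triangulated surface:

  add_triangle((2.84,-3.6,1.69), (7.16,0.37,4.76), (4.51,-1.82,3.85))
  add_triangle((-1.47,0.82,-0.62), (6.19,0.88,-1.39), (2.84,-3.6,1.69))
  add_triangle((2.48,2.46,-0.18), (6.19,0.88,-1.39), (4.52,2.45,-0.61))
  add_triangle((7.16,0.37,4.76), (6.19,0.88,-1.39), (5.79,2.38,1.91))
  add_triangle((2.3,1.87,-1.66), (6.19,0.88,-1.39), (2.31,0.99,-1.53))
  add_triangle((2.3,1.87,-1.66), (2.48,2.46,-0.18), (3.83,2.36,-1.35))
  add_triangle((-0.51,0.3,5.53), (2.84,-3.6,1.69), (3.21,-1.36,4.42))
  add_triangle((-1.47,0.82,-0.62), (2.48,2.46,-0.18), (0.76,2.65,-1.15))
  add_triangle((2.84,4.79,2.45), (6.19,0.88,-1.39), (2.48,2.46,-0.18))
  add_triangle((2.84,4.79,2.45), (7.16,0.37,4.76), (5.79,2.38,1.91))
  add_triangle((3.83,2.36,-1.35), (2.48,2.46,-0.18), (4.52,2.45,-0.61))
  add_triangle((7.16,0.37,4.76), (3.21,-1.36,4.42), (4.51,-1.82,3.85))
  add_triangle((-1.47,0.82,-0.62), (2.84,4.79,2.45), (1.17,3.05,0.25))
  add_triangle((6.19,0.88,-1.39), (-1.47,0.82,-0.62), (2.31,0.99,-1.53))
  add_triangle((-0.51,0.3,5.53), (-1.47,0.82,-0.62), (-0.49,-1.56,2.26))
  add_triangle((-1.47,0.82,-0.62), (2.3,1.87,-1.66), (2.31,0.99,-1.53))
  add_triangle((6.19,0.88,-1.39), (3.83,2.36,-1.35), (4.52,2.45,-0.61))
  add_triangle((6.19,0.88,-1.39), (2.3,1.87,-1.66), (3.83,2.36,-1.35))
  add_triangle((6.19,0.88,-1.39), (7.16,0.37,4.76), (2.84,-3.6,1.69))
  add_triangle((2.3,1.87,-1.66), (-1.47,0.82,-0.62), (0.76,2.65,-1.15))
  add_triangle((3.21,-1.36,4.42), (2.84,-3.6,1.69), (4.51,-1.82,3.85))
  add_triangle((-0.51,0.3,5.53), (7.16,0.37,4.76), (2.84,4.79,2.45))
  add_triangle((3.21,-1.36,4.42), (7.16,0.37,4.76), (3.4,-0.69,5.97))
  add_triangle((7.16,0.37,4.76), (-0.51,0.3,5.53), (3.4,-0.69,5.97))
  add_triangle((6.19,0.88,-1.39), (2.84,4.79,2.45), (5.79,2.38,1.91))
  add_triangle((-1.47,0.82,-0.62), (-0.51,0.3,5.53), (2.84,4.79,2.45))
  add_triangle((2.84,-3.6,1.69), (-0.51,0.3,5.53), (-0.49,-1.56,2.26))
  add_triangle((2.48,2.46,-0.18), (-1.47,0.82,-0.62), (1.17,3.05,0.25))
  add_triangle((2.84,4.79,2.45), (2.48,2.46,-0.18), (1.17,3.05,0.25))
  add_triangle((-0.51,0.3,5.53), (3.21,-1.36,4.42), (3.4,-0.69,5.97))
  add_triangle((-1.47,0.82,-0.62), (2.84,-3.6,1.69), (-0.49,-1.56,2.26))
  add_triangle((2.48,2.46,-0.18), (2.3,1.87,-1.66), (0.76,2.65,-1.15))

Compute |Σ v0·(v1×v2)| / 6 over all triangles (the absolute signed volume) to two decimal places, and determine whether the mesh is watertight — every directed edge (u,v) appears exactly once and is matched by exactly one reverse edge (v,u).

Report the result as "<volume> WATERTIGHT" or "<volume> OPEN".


161.49 WATERTIGHT

Per-triangle v0·(v1×v2)/6:
  t1: +4.2934
  t2: +1.4534
  t3: -0.1777
  t4: +12.3735
  t5: +0.8293
  t6: +0.7058
  t7: +7.8917
  t8: +0.4614
  t9: +5.0077
  t10: +12.1405
  t11: +0.7334
  t12: +4.0497
  t13: +1.5161
  t14: -0.4250
  t15: +2.5899
  t16: +0.4663
  t17: +1.6721
  t18: +1.3619
  t19: +24.7466
  t20: +0.8448
  t21: +3.1340
  t22: +32.3012
  t23: +4.3933
  t24: +7.5078
  t25: +9.5671
  t26: +8.9673
  t27: +5.6040
  t28: +0.8829
  t29: +1.8012
  t30: +2.4445
  t31: +0.9971
  t32: +1.3564
Σ = +161.4916 → |volume| = 161.49

Directed edges: 96 total, each appears once with its reverse present → watertight.


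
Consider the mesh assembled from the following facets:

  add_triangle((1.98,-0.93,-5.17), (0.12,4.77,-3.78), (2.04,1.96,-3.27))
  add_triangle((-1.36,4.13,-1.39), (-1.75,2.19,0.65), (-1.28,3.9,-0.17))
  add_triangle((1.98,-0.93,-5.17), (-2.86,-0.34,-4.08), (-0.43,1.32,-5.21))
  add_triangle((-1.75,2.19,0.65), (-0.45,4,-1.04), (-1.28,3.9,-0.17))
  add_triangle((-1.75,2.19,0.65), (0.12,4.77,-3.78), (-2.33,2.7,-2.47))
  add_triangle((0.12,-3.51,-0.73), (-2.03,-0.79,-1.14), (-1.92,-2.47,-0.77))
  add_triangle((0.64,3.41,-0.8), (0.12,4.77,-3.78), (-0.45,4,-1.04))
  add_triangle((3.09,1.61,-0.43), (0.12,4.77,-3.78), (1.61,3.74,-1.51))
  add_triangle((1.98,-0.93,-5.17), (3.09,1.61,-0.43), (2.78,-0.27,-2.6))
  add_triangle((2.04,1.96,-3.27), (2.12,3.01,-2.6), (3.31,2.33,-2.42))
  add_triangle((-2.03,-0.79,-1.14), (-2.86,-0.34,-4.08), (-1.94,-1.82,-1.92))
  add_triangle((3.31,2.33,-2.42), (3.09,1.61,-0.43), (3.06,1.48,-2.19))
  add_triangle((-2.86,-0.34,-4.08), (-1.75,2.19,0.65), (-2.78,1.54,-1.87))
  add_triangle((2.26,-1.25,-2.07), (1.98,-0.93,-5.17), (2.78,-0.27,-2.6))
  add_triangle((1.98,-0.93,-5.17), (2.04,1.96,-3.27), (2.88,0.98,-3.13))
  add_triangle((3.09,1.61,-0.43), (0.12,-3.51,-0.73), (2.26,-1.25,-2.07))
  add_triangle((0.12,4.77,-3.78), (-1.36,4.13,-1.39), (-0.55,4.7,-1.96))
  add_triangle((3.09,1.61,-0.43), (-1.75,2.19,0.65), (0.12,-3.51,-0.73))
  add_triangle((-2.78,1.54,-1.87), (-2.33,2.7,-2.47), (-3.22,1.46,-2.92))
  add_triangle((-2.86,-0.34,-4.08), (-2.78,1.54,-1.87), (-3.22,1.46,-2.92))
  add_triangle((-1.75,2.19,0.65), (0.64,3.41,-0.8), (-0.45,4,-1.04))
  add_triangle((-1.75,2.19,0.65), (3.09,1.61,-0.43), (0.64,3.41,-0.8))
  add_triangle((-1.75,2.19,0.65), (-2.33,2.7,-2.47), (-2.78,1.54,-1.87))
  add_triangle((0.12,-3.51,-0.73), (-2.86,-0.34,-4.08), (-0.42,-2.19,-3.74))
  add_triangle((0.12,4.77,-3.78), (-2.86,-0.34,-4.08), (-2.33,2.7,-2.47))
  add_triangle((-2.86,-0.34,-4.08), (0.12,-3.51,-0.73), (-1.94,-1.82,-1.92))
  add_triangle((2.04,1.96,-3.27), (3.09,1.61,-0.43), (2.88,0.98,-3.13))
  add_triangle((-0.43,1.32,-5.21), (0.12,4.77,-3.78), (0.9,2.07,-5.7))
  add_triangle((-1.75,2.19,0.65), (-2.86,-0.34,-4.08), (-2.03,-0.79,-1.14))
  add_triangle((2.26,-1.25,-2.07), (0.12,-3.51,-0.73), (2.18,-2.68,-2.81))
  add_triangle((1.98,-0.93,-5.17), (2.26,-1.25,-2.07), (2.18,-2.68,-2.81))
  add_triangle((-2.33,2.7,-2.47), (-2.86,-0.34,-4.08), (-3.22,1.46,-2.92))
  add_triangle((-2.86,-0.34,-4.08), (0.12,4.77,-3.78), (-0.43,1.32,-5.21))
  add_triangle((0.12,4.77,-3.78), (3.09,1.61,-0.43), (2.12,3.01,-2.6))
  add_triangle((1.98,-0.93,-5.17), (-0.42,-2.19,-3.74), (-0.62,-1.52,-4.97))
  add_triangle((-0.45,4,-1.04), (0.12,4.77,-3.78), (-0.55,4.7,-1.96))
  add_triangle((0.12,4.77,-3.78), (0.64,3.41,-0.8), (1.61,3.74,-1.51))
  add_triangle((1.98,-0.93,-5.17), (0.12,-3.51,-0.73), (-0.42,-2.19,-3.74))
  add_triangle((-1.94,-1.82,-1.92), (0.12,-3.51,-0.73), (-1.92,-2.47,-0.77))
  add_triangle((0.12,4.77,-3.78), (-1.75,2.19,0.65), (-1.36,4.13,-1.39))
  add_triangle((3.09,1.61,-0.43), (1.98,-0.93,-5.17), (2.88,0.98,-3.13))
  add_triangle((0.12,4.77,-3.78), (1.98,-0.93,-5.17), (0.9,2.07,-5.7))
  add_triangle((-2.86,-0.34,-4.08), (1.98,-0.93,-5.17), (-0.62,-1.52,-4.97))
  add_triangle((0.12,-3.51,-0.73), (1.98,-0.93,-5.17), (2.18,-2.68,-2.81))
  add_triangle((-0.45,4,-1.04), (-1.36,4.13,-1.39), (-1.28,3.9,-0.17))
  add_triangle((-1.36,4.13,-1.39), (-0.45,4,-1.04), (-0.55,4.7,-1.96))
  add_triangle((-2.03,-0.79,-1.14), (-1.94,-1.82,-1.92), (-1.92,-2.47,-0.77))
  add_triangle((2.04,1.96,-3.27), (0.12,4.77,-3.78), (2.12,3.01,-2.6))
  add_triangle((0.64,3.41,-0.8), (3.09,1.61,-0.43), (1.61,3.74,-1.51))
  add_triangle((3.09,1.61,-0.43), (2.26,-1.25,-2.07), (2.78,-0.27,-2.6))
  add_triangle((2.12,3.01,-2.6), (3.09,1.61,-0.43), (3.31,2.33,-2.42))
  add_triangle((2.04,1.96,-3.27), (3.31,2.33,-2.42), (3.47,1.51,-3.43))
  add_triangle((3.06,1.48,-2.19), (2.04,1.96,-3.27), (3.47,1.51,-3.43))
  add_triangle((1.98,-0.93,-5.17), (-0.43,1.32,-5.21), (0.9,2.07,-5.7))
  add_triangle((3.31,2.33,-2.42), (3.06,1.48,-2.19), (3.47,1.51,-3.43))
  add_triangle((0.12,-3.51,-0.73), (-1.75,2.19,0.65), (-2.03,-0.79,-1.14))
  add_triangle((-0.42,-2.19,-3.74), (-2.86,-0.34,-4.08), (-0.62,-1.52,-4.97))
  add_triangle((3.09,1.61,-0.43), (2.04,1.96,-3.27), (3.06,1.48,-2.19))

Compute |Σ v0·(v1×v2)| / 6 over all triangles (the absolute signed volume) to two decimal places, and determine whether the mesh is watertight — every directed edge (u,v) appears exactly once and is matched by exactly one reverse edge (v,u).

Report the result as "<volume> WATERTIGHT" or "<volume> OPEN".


Per-triangle v0·(v1×v2)/6:
  t1: +6.6141
  t2: +0.8132
  t3: +7.7784
  t4: -0.1622
  t5: +5.0217
  t6: -0.8357
  t7: +1.7711
  t8: +2.5051
  t9: +2.0959
  t10: +1.1855
  t11: +1.1086
  t12: +0.6654
  t13: +0.4097
  t14: +1.5993
  t15: +2.6443
  t16: +2.3381
  t17: +1.0533
  t18: -0.3916
  t19: +0.6278
  t20: +0.3489
  t21: +0.9189
  t22: +1.7797
  t23: +1.7036
  t24: +4.3570
  t25: +7.5426
  t26: +2.1065
  t27: +2.0615
  t28: +4.3019
  t29: +2.8301
  t30: +0.7106
  t31: +1.9144
  t32: +1.6248
  t33: +7.8376
  t34: +1.8952
  t35: +2.2999
  t36: +0.3590
  t37: +1.6520
  t38: +5.1841
  t39: +1.5073
  t40: -0.0743
  t41: +1.4450
  t42: +2.4839
  t43: +3.2420
  t44: +3.5126
  t45: +0.6811
  t46: +0.4360
  t47: +0.5952
  t48: +2.4503
  t49: +0.9753
  t50: +1.2132
  t51: +1.2041
  t52: +1.1732
  t53: -0.6252
  t54: +3.9734
  t55: +0.3563
  t56: +1.1902
  t57: +2.0023
  t58: -0.9909
Σ = +115.0213 → |volume| = 115.02

Directed edges: 174 total, each appears once with its reverse present → watertight.

115.02 WATERTIGHT


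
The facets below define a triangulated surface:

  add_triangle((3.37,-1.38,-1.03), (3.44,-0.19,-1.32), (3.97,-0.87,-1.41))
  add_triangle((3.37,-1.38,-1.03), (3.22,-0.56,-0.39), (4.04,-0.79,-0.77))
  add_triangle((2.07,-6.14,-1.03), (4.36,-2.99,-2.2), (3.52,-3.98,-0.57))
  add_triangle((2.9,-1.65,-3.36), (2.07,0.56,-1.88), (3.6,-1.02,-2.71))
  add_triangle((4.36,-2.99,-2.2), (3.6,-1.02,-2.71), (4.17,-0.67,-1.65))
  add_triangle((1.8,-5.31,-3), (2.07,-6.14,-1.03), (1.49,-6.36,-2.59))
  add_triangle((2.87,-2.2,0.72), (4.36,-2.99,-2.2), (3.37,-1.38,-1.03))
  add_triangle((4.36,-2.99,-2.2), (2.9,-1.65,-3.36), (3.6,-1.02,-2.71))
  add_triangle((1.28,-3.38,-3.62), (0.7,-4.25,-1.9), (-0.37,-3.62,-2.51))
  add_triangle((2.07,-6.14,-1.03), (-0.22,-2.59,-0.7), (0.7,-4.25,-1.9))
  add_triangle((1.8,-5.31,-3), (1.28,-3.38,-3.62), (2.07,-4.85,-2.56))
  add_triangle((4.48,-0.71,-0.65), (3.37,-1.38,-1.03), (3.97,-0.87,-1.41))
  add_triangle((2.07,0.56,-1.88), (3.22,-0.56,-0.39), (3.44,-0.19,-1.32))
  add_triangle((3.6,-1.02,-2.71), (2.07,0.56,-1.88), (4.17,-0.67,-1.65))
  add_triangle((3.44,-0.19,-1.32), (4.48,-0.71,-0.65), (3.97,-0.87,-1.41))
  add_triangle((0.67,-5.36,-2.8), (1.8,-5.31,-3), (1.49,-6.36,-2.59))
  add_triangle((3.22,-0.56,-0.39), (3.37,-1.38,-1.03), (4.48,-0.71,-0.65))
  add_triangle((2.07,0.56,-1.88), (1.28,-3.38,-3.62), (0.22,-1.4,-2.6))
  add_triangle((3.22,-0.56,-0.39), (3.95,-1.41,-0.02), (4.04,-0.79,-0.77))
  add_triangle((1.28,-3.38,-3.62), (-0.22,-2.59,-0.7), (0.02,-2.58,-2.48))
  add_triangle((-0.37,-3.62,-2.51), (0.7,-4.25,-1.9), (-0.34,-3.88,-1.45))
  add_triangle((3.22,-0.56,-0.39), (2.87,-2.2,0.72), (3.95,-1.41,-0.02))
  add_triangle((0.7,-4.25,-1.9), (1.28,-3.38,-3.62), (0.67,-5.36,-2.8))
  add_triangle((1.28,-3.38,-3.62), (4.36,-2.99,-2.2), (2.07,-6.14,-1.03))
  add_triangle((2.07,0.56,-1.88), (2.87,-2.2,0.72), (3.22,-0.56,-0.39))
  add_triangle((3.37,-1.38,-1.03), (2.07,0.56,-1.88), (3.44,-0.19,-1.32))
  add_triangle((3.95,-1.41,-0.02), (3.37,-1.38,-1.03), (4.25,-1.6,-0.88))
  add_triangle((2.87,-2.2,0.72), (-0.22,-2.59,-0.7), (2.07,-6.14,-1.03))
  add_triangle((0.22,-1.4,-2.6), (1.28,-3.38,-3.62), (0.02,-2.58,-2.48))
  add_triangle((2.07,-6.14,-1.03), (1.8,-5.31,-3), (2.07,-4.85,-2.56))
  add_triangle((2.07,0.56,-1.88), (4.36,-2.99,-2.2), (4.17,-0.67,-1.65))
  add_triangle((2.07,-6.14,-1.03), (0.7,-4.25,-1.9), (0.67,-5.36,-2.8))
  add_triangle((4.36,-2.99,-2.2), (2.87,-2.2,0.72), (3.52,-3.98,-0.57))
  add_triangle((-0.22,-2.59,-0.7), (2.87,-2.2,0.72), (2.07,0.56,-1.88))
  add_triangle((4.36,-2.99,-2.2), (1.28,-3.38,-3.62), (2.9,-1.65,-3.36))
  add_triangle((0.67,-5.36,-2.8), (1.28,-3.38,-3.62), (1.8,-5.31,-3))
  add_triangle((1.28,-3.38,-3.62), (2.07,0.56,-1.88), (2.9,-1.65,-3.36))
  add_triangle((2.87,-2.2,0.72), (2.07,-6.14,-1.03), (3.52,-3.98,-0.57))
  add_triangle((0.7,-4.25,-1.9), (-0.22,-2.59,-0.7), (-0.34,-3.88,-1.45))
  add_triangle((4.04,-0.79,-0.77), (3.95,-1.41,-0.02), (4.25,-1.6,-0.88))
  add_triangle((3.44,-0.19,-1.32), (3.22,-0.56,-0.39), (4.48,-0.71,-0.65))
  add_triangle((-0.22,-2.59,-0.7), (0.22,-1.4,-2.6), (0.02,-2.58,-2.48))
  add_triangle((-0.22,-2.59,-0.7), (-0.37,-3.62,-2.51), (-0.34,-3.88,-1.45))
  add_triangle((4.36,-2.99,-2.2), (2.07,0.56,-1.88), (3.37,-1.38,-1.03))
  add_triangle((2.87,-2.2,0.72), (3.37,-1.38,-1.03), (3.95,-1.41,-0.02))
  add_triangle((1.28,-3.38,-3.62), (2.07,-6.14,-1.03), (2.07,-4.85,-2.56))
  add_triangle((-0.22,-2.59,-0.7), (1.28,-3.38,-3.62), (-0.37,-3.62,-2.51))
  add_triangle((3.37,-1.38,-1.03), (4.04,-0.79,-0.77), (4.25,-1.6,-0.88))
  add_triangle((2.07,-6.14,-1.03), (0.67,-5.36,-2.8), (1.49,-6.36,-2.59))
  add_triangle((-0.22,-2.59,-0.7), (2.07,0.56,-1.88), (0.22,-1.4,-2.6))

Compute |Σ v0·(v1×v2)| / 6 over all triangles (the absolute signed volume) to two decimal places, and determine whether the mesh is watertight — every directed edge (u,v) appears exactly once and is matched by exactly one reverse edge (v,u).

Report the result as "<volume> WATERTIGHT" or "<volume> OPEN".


39.17 WATERTIGHT

Per-triangle v0·(v1×v2)/6:
  t1: -0.0206
  t2: -0.0904
  t3: +4.1208
  t4: +0.9695
  t5: +1.8998
  t6: +1.4273
  t7: +1.5799
  t8: +1.7769
  t9: +1.9002
  t10: +1.1288
  t11: +0.6661
  t12: +0.4295
  t13: +0.0890
  t14: +1.1231
  t15: +0.3688
  t16: +0.8838
  t17: +0.0688
  t18: +1.8482
  t19: +0.1304
  t20: +0.9265
  t21: +0.8131
  t22: -0.0042
  t23: -0.5248
  t24: +10.2282
  t25: -0.9601
  t26: +0.6414
  t27: +0.0448
  t28: +0.6400
  t29: +0.6428
  t30: +0.9212
  t31: -1.9827
  t32: +0.0443
  t33: +2.2642
  t34: -3.8281
  t35: +4.1808
  t36: +1.7090
  t37: +1.1305
  t38: +2.2149
  t39: +0.1872
  t40: +0.4095
  t41: -0.0100
  t42: -0.0315
  t43: +0.0039
  t44: +1.5297
  t45: +0.8695
  t46: -1.1077
  t47: -1.1091
  t48: +0.1668
  t49: +0.4997
  t50: -1.6423
Σ = +39.1676 → |volume| = 39.17

Directed edges: 150 total, each appears once with its reverse present → watertight.


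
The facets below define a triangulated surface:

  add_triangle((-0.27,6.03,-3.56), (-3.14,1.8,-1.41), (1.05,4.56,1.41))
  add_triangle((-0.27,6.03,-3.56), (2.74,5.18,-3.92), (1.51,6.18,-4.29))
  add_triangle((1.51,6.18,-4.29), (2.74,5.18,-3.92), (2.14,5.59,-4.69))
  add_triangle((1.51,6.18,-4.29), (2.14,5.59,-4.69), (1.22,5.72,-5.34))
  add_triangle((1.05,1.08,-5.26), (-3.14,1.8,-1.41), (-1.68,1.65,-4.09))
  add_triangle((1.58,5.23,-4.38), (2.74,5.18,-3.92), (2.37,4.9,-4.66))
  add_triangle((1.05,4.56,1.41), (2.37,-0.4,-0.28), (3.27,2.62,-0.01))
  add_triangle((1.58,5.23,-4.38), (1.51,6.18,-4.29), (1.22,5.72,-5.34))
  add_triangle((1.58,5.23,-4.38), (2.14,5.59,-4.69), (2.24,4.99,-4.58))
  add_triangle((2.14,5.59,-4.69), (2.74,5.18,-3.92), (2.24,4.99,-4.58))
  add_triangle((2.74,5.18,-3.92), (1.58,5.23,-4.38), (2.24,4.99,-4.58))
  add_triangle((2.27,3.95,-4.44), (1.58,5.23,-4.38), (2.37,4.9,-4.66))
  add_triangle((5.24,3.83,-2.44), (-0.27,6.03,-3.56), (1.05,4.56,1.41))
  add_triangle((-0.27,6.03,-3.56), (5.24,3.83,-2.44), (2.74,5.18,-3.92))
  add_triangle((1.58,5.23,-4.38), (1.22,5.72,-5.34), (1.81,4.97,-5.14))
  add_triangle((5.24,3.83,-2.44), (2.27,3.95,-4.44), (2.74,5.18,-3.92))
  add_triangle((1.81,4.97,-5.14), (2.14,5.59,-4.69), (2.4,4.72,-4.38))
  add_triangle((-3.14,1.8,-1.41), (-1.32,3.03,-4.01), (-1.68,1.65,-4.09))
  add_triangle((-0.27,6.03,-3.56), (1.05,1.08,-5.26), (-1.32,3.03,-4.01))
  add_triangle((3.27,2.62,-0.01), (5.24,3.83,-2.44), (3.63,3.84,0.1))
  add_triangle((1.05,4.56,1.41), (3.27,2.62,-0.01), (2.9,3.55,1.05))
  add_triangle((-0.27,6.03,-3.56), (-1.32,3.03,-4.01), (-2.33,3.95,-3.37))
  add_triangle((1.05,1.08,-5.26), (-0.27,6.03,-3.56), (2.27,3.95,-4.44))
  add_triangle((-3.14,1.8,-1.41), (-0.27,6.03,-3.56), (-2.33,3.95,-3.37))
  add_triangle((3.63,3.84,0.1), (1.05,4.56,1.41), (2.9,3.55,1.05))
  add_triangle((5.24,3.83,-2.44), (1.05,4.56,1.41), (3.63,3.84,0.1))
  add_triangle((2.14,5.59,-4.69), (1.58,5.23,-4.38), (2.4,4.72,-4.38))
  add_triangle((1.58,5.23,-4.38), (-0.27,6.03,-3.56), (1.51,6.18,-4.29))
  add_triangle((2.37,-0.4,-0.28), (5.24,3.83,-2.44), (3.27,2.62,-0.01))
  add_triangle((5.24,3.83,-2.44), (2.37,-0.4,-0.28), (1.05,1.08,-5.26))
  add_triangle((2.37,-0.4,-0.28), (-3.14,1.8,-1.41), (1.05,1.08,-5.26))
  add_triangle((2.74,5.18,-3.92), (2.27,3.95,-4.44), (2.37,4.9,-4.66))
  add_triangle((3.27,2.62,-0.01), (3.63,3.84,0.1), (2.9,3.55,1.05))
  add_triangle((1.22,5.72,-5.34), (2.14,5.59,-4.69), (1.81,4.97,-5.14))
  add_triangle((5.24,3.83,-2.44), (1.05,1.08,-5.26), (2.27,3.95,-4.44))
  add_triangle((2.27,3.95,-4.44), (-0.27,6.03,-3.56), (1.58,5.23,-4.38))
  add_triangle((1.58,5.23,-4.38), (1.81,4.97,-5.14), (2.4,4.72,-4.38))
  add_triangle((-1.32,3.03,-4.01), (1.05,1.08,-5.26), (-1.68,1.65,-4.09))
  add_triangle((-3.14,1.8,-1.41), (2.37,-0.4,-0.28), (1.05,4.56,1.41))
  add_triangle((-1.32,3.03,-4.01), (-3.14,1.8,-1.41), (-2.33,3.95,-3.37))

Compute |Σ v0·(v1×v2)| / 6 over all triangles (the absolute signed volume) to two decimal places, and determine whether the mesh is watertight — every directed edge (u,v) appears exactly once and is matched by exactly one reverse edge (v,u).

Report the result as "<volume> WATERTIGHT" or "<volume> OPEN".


Per-triangle v0·(v1×v2)/6:
  t1: +12.1751
  t2: +0.3683
  t3: +0.9709
  t4: +1.2400
  t5: -0.8755
  t6: +0.8942
  t7: +1.2178
  t8: -0.5632
  t9: +0.1523
  t10: +0.4083
  t11: -0.6777
  t12: +0.3557
  t13: +22.5351
  t14: +4.1529
  t15: -0.5808
  t16: +4.0972
  t17: +0.5723
  t18: +2.7399
  t19: +7.9536
  t20: +1.2083
  t21: -1.2014
  t22: +3.5709
  t23: +9.0400
  t24: +2.4400
  t25: +1.6215
  t26: +3.9616
  t27: -0.1608
  t28: +1.1510
  t29: +2.9822
  t30: +8.6598
  t31: -1.6921
  t32: +0.4264
  t33: +0.4633
  t34: +0.8299
  t35: +8.6219
  t36: +0.6655
  t37: -0.7153
  t38: +3.3232
  t39: -4.1021
  t40: +1.9108
Σ = +100.1409 → |volume| = 100.14

Directed edges: 120 total, each appears once with its reverse present → watertight.

100.14 WATERTIGHT


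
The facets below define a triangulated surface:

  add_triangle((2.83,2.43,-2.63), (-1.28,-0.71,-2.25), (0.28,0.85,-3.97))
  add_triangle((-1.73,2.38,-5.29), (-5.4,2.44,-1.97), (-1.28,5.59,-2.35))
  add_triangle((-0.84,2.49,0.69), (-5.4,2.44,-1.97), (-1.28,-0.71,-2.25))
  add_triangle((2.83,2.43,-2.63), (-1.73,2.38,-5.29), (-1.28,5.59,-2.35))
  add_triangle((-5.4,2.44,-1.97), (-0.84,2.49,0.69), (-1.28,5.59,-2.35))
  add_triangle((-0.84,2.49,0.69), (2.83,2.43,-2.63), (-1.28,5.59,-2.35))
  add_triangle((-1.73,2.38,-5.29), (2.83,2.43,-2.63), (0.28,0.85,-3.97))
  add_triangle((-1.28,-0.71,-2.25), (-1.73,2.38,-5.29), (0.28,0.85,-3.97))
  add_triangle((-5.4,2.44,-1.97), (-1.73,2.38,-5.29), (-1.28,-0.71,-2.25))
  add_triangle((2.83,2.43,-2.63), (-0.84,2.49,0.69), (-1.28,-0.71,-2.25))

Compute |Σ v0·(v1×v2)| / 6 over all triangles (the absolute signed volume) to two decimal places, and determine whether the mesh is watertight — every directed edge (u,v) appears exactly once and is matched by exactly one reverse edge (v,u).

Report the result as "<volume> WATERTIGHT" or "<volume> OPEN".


Per-triangle v0·(v1×v2)/6:
  t1: +0.3081
  t2: +18.3050
  t3: -2.2313
  t4: +15.3091
  t5: +8.0711
  t6: +5.0752
  t7: +4.7805
  t8: +2.8458
  t9: +7.9670
  t10: -5.1931
Σ = +55.2374 → |volume| = 55.24

Directed edges: 30 total, each appears once with its reverse present → watertight.

55.24 WATERTIGHT


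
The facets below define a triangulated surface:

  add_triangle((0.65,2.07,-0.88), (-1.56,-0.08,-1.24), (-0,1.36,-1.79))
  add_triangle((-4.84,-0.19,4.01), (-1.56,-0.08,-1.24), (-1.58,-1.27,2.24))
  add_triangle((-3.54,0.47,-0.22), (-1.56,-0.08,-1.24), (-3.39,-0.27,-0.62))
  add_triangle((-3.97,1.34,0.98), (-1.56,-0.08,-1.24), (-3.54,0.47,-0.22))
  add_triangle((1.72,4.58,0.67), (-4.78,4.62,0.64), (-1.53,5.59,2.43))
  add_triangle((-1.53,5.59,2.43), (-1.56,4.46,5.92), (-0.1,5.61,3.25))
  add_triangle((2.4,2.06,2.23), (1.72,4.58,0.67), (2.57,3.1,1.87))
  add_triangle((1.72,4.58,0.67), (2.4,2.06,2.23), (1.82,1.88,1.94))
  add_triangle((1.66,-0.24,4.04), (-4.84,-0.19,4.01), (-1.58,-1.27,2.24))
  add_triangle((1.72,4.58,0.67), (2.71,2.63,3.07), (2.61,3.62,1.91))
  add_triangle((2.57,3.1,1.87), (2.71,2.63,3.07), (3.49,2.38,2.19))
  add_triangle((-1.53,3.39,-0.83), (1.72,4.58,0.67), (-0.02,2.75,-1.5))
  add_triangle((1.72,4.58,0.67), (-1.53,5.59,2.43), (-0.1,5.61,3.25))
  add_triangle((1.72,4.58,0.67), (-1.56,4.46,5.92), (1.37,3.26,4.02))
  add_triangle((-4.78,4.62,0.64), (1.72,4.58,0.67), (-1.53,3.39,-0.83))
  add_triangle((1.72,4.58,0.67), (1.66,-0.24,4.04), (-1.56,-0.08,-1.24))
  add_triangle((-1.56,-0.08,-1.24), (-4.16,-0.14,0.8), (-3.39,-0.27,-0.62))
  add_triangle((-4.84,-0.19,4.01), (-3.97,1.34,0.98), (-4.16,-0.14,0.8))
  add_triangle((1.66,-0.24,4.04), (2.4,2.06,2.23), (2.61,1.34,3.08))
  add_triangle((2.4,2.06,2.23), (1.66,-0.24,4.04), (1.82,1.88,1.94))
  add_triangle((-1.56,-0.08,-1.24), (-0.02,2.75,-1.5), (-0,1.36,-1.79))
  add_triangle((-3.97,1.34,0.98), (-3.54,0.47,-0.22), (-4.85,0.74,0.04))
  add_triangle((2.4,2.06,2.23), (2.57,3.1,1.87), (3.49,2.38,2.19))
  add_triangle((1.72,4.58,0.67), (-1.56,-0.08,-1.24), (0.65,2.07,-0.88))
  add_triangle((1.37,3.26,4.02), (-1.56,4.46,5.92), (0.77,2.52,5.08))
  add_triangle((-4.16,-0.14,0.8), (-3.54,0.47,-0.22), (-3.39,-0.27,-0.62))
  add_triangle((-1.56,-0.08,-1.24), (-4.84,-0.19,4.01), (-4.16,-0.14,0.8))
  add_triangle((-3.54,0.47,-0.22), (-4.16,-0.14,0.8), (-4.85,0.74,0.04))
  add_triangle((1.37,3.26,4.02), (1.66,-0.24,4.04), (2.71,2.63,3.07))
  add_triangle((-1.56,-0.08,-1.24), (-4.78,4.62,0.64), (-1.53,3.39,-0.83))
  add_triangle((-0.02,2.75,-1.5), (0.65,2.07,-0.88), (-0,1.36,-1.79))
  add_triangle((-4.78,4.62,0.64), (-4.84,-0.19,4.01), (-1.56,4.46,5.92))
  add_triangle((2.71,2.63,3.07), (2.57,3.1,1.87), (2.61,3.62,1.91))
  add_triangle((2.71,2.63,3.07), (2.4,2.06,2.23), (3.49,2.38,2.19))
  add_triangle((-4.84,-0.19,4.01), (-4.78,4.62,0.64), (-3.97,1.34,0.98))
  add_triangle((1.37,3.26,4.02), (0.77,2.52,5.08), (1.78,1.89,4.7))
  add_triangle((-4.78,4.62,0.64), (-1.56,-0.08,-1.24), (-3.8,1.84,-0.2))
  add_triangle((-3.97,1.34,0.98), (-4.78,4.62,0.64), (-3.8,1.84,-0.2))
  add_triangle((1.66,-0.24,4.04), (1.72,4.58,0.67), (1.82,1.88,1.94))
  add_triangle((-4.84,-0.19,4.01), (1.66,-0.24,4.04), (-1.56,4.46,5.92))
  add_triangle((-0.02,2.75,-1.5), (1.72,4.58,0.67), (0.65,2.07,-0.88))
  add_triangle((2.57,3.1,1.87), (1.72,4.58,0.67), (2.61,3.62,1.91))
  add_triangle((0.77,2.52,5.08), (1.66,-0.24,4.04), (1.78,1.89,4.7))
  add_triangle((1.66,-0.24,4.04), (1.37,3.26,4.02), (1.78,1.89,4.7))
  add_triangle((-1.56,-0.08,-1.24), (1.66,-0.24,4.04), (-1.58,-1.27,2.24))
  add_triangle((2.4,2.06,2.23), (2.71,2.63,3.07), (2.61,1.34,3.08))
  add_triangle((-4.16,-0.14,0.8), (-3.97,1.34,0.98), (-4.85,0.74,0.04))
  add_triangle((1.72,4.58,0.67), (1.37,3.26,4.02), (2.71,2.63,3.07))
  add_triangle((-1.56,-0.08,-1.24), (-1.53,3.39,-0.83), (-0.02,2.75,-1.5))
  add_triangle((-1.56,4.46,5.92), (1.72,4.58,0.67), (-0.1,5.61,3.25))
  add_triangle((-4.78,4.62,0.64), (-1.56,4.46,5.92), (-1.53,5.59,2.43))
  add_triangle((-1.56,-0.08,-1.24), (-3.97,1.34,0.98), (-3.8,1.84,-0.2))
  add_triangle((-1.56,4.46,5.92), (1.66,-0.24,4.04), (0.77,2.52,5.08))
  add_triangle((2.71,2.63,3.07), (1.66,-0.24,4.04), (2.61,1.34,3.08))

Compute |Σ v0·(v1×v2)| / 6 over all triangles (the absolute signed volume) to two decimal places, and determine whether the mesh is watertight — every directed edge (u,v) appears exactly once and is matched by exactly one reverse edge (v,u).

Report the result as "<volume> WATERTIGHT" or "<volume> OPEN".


146.29 WATERTIGHT

Per-triangle v0·(v1×v2)/6:
  t1: -0.4540
  t2: +2.4818
  t3: +0.4163
  t4: +0.3404
  t5: +8.1173
  t6: +5.5809
  t7: -0.3111
  t8: -0.4270
  t9: +5.0477
  t10: +0.7484
  t11: +0.9563
  t12: +3.0048
  t13: +4.0142
  t14: +9.3350
  t15: +6.5173
  t16: -3.1183
  t17: -0.1422
  t18: +3.1501
  t19: -0.4633
  t20: -0.4833
  t21: +0.7555
  t22: +0.0942
  t23: -0.5041
  t24: -1.2619
  t25: +3.6147
  t26: +0.6169
  t27: +0.0877
  t28: +0.1995
  t29: +3.9462
  t30: +3.5151
  t31: +0.3206
  t32: +30.0558
  t33: +0.2249
  t34: -0.0079
  t35: +4.9490
  t36: +1.4285
  t37: +1.2190
  t38: +2.0648
  t39: -1.2409
  t40: +20.8896
  t41: +0.7655
  t42: +0.1292
  t43: +1.6368
  t44: -0.0554
  t45: -0.5455
  t46: +0.2784
  t47: +1.0477
  t48: +4.3594
  t49: +1.6146
  t50: +2.8746
  t51: +13.4721
  t52: +1.0561
  t53: +3.3177
  t54: +1.0605
Σ = +146.2902 → |volume| = 146.29

Directed edges: 162 total, each appears once with its reverse present → watertight.


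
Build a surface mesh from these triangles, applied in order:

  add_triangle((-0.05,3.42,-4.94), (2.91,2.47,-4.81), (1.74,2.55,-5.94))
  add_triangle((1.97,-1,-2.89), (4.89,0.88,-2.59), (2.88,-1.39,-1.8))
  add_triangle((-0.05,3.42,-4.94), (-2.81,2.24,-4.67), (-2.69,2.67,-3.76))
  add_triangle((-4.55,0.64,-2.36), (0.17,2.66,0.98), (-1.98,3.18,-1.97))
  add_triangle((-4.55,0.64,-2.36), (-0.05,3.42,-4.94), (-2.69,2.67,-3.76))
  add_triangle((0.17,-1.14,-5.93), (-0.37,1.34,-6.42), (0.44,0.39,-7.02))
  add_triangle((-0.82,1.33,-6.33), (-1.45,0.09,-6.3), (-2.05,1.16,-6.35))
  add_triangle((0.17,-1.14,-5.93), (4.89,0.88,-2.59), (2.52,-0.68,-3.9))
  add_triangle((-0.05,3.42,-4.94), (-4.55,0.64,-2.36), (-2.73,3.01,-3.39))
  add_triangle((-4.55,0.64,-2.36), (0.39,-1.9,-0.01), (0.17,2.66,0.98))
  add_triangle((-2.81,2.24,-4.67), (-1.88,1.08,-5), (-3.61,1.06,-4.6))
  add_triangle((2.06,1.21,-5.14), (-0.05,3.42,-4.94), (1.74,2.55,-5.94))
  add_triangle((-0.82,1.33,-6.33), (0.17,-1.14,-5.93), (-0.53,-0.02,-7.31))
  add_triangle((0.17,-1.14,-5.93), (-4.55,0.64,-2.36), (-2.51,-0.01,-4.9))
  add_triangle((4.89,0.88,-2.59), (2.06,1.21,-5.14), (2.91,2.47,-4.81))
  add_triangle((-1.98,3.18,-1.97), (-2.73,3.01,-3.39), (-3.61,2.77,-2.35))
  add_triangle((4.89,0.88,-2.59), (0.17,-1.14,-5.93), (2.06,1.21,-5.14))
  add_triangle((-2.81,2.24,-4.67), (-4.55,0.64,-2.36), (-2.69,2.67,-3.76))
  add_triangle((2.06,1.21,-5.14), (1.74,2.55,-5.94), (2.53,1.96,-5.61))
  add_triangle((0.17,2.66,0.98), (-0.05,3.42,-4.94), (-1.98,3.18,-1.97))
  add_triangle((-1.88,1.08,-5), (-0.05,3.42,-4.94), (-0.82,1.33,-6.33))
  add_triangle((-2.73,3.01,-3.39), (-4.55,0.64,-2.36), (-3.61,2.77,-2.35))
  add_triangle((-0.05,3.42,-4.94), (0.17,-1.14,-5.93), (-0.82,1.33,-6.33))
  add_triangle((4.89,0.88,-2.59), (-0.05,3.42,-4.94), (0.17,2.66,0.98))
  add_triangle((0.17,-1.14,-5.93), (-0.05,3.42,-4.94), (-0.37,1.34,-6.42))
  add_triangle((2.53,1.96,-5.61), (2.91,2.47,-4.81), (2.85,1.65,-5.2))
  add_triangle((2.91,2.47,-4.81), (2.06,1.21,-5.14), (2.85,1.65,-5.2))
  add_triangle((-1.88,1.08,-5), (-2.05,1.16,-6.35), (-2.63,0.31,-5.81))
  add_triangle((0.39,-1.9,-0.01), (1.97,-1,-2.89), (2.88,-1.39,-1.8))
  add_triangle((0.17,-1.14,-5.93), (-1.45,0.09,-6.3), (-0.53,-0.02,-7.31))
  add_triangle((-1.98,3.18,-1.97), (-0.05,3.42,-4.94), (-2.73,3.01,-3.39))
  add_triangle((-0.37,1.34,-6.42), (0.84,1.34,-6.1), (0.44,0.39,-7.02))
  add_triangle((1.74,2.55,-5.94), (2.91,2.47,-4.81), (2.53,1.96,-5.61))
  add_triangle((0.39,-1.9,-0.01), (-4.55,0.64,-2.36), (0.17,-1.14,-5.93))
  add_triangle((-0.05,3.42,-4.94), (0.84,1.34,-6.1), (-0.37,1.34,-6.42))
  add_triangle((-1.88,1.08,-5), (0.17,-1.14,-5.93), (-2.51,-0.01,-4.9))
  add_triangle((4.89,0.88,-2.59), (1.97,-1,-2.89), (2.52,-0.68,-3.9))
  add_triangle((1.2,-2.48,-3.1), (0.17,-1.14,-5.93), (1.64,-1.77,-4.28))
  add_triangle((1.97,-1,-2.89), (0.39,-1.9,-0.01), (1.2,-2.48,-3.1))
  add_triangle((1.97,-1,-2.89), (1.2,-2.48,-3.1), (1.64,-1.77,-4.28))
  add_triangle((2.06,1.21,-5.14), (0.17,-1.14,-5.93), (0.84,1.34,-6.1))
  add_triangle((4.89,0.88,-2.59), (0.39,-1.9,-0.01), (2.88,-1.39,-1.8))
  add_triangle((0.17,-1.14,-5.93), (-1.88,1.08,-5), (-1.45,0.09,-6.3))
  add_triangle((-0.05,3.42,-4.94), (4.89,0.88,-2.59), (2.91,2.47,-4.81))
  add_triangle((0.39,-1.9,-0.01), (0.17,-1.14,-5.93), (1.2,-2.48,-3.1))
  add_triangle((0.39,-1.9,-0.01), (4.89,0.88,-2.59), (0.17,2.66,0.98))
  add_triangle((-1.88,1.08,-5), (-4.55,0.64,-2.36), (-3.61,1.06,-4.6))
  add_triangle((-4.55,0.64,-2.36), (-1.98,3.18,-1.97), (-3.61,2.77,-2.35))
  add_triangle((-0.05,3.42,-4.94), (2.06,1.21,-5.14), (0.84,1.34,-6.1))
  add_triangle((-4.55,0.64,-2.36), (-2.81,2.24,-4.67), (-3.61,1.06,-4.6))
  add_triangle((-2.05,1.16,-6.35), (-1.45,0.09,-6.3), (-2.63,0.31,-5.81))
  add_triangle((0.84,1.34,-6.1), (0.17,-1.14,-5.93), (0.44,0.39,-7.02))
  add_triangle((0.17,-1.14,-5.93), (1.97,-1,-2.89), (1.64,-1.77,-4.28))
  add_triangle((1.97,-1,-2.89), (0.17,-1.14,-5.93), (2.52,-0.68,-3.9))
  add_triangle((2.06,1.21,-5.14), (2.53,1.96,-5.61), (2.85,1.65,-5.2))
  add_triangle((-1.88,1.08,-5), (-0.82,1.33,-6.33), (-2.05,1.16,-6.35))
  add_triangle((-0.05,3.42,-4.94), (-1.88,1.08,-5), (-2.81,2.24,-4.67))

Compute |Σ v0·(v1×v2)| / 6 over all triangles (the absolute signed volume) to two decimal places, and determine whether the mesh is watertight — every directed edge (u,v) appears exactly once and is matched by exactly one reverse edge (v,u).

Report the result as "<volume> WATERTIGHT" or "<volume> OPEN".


Per-triangle v0·(v1×v2)/6:
  t1: +2.5311
  t2: +2.5688
  t3: +2.3205
  t4: +3.8816
  t5: -2.4194
  t6: +1.5600
  t7: +1.4810
  t8: +2.9476
  t9: +4.6767
  t10: +0.8158
  t11: +1.8711
  t12: +0.7640
  t13: +0.4905
  t14: +1.3884
  t15: +4.1867
  t16: +1.2365
  t17: +7.8574
  t18: +2.2746
  t19: +0.6287
  t20: +5.6269
  t21: +3.1152
  t22: +2.4354
  t23: +3.8427
  t24: +13.6334
  t25: -1.9053
  t26: +0.4882
  t27: -0.5194
  t28: +0.3444
  t29: +1.3684
  t30: +1.2815
  t31: +2.9608
  t32: +1.4312
  t33: +1.0218
  t34: +8.2412
  t35: +3.0290
  t36: +3.4833
  t37: +1.1260
  t38: +1.7851
  t39: +1.0939
  t40: +0.7389
  t41: +3.3048
  t42: +0.7466
  t43: -0.6877
  t44: +1.2568
  t45: +1.3587
  t46: +2.1394
  t47: -0.0014
  t48: -0.5670
  t49: +3.2698
  t50: +2.4704
  t51: +1.3112
  t52: +0.5506
  t53: +1.1002
  t54: +1.1878
  t55: +0.3168
  t56: +0.2646
  t57: +3.9214
Σ = +117.6277 → |volume| = 117.63

Directed edges: 171 total; 9 unmatched, e.g. (-0.82,1.33,-6.33)→(-1.45,0.09,-6.3) → open.

117.63 OPEN
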